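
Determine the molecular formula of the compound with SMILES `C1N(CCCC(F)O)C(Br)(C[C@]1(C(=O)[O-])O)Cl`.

Heavy atoms from the SMILES: 1 Br, 9 C, 1 Cl, 1 F, 1 N, 4 O.
Implicit hydrogens by atom environment:
  5 × C: 2 H each → 10
  3 × C: no H
  2 × O: 1 H each → 2
  1 × Br: no H
  1 × C: 1 H
  1 × Cl: no H
  1 × F: no H
  1 × N: no H
  1 × O: no H
  1 × O (charge -1): no H
  Total hydrogens = 13.
Net charge -1.
Molecular formula: C9H13BrClFNO4-

C9H13BrClFNO4-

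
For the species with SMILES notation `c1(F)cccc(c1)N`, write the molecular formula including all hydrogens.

C6H6FN

Heavy atoms from the SMILES: 6 C, 1 F, 1 N.
Implicit hydrogens by atom environment:
  4 × C (aromatic): 1 H each → 4
  2 × C (aromatic): no H
  1 × F: no H
  1 × N: 2 H
  Total hydrogens = 6.
Molecular formula: C6H6FN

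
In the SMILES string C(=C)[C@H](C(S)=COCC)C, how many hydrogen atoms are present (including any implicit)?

14

Hydrogens are implicit in SMILES; fill each atom to its normal valence:
  3 × C: 1 H each → 3
  2 × C: 3 H each → 6
  2 × C: 2 H each → 4
  1 × C: no H
  1 × O: no H
  1 × S: 1 H
  Total hydrogens = 14.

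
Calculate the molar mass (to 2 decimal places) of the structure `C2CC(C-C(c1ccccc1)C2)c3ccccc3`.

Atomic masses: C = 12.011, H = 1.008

236.36

Molecular formula: C18H20.
M = 18×12.011 + 20×1.008 = 236.36 g/mol.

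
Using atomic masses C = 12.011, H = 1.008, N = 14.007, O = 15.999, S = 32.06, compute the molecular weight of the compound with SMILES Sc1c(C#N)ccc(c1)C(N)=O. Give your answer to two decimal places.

Molecular formula: C8H6N2OS.
M = 8×12.011 + 6×1.008 + 2×14.007 + 1×15.999 + 1×32.06 = 178.21 g/mol.

178.21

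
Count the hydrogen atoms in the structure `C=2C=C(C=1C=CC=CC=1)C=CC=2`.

10

Hydrogens are implicit in SMILES; fill each atom to its normal valence:
  10 × C (aromatic): 1 H each → 10
  2 × C (aromatic): no H
  Total hydrogens = 10.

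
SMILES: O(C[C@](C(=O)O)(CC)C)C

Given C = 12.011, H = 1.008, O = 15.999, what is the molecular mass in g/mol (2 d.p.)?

Molecular formula: C7H14O3.
M = 7×12.011 + 14×1.008 + 3×15.999 = 146.19 g/mol.

146.19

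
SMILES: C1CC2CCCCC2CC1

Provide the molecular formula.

Heavy atoms from the SMILES: 10 C.
Implicit hydrogens by atom environment:
  8 × C: 2 H each → 16
  2 × C: 1 H each → 2
  Total hydrogens = 18.
Molecular formula: C10H18

C10H18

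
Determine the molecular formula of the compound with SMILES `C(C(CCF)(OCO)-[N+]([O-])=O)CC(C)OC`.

C9H18FNO5

Heavy atoms from the SMILES: 9 C, 1 F, 1 N, 5 O.
Implicit hydrogens by atom environment:
  5 × C: 2 H each → 10
  3 × O: no H
  2 × C: 3 H each → 6
  1 × C: 1 H
  1 × C: no H
  1 × F: no H
  1 × N (charge +1): no H
  1 × O: 1 H
  1 × O (charge -1): no H
  Total hydrogens = 18.
Molecular formula: C9H18FNO5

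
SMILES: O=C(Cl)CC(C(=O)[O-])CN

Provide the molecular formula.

C5H7ClNO3-

Heavy atoms from the SMILES: 5 C, 1 Cl, 1 N, 3 O.
Implicit hydrogens by atom environment:
  2 × C: 2 H each → 4
  2 × C: no H
  2 × O: no H
  1 × C: 1 H
  1 × Cl: no H
  1 × N: 2 H
  1 × O (charge -1): no H
  Total hydrogens = 7.
Net charge -1.
Molecular formula: C5H7ClNO3-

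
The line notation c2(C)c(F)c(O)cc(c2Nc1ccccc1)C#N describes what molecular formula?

C14H11FN2O

Heavy atoms from the SMILES: 14 C, 1 F, 2 N, 1 O.
Implicit hydrogens by atom environment:
  6 × C (aromatic): 1 H each → 6
  6 × C (aromatic): no H
  1 × C: 3 H
  1 × C: no H
  1 × F: no H
  1 × N: 1 H
  1 × N: no H
  1 × O: 1 H
  Total hydrogens = 11.
Molecular formula: C14H11FN2O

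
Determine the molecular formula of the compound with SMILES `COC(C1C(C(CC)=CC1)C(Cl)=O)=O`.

Heavy atoms from the SMILES: 10 C, 1 Cl, 3 O.
Implicit hydrogens by atom environment:
  3 × C: 1 H each → 3
  3 × C: no H
  3 × O: no H
  2 × C: 3 H each → 6
  2 × C: 2 H each → 4
  1 × Cl: no H
  Total hydrogens = 13.
Molecular formula: C10H13ClO3

C10H13ClO3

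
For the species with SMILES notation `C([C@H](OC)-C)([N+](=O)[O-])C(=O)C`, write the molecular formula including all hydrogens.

C6H11NO4

Heavy atoms from the SMILES: 6 C, 1 N, 4 O.
Implicit hydrogens by atom environment:
  3 × C: 3 H each → 9
  3 × O: no H
  2 × C: 1 H each → 2
  1 × C: no H
  1 × N (charge +1): no H
  1 × O (charge -1): no H
  Total hydrogens = 11.
Molecular formula: C6H11NO4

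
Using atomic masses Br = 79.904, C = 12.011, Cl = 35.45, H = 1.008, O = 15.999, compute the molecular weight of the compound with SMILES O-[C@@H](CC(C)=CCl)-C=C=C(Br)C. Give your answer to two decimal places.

251.55

Molecular formula: C9H12BrClO.
M = 1×79.904 + 9×12.011 + 1×35.45 + 12×1.008 + 1×15.999 = 251.55 g/mol.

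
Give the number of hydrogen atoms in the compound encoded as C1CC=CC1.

Hydrogens are implicit in SMILES; fill each atom to its normal valence:
  3 × C: 2 H each → 6
  2 × C: 1 H each → 2
  Total hydrogens = 8.

8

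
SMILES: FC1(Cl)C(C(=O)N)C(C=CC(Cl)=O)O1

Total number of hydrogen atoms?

Hydrogens are implicit in SMILES; fill each atom to its normal valence:
  4 × C: 1 H each → 4
  3 × C: no H
  3 × O: no H
  2 × Cl: no H
  1 × F: no H
  1 × N: 2 H
  Total hydrogens = 6.

6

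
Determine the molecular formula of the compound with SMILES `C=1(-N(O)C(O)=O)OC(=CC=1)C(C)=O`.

Heavy atoms from the SMILES: 7 C, 1 N, 5 O.
Implicit hydrogens by atom environment:
  2 × C (aromatic): 1 H each → 2
  2 × C (aromatic): no H
  2 × C: no H
  2 × O: 1 H each → 2
  2 × O: no H
  1 × C: 3 H
  1 × N: no H
  1 × O (aromatic): no H
  Total hydrogens = 7.
Molecular formula: C7H7NO5

C7H7NO5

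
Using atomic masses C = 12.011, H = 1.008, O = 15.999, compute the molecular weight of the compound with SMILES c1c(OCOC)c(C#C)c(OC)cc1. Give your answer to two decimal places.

192.21

Molecular formula: C11H12O3.
M = 11×12.011 + 12×1.008 + 3×15.999 = 192.21 g/mol.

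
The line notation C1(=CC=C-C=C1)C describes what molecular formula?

C7H8

Heavy atoms from the SMILES: 7 C.
Implicit hydrogens by atom environment:
  5 × C (aromatic): 1 H each → 5
  1 × C: 3 H
  1 × C (aromatic): no H
  Total hydrogens = 8.
Molecular formula: C7H8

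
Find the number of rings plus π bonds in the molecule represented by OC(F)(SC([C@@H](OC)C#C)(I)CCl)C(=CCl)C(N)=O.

4

Molecular formula from the SMILES: C10H11Cl2FINO3S.
DoU = (2C + 2 + N − H − X)/2 = (2·10 + 2 + 1 − 11 − 4)/2 = 8/2 = 4.
(Structurally: 0 ring(s) + 4 π bond(s) = 4.)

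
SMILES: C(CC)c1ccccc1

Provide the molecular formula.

C9H12

Heavy atoms from the SMILES: 9 C.
Implicit hydrogens by atom environment:
  5 × C (aromatic): 1 H each → 5
  2 × C: 2 H each → 4
  1 × C: 3 H
  1 × C (aromatic): no H
  Total hydrogens = 12.
Molecular formula: C9H12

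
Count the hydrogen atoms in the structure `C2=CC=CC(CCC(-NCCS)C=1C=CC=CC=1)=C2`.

21

Hydrogens are implicit in SMILES; fill each atom to its normal valence:
  10 × C (aromatic): 1 H each → 10
  4 × C: 2 H each → 8
  2 × C (aromatic): no H
  1 × C: 1 H
  1 × N: 1 H
  1 × S: 1 H
  Total hydrogens = 21.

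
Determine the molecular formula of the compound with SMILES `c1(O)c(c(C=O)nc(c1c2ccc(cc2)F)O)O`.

C12H8FNO4

Heavy atoms from the SMILES: 12 C, 1 F, 1 N, 4 O.
Implicit hydrogens by atom environment:
  7 × C (aromatic): no H
  4 × C (aromatic): 1 H each → 4
  3 × O: 1 H each → 3
  1 × C: 1 H
  1 × F: no H
  1 × N (aromatic): no H
  1 × O: no H
  Total hydrogens = 8.
Molecular formula: C12H8FNO4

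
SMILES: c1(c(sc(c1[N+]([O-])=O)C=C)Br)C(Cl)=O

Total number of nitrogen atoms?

The symbol for nitrogen appears 1 time in the SMILES.

1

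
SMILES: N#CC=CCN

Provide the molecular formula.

Heavy atoms from the SMILES: 4 C, 2 N.
Implicit hydrogens by atom environment:
  2 × C: 1 H each → 2
  1 × C: 2 H
  1 × C: no H
  1 × N: 2 H
  1 × N: no H
  Total hydrogens = 6.
Molecular formula: C4H6N2

C4H6N2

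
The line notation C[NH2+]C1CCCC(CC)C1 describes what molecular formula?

Heavy atoms from the SMILES: 9 C, 1 N.
Implicit hydrogens by atom environment:
  5 × C: 2 H each → 10
  2 × C: 3 H each → 6
  2 × C: 1 H each → 2
  1 × N (charge +1): 2 H
  Total hydrogens = 20.
Net charge +1.
Molecular formula: C9H20N+

C9H20N+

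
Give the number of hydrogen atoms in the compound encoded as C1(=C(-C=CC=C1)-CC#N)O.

7

Hydrogens are implicit in SMILES; fill each atom to its normal valence:
  4 × C (aromatic): 1 H each → 4
  2 × C (aromatic): no H
  1 × C: 2 H
  1 × C: no H
  1 × N: no H
  1 × O: 1 H
  Total hydrogens = 7.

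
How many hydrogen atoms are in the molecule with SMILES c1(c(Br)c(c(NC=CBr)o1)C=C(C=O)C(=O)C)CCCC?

Hydrogens are implicit in SMILES; fill each atom to its normal valence:
  4 × C: 1 H each → 4
  4 × C (aromatic): no H
  3 × C: 2 H each → 6
  2 × Br: no H
  2 × C: 3 H each → 6
  2 × C: no H
  2 × O: no H
  1 × N: 1 H
  1 × O (aromatic): no H
  Total hydrogens = 17.

17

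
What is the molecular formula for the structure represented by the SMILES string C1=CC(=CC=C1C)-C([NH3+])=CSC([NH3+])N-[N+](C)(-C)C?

Heavy atoms from the SMILES: 13 C, 4 N, 1 S.
Implicit hydrogens by atom environment:
  4 × C: 3 H each → 12
  4 × C (aromatic): 1 H each → 4
  2 × C: 1 H each → 2
  2 × C (aromatic): no H
  2 × N (charge +1): 3 H each → 6
  1 × C: no H
  1 × N: 1 H
  1 × N (charge +1): no H
  1 × S: no H
  Total hydrogens = 25.
Net charge +3.
Molecular formula: [C13H25N4S]3+

[C13H25N4S]3+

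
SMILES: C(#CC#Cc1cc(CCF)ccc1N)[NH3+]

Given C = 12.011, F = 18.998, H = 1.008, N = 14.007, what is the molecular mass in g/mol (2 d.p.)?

203.24

Molecular formula: C12H12FN2+.
M = 12×12.011 + 1×18.998 + 12×1.008 + 2×14.007 = 203.24 g/mol.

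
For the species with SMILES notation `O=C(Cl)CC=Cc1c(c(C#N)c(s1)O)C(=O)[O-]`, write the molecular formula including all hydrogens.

C10H5ClNO4S-

Heavy atoms from the SMILES: 10 C, 1 Cl, 1 N, 4 O, 1 S.
Implicit hydrogens by atom environment:
  4 × C (aromatic): no H
  3 × C: no H
  2 × C: 1 H each → 2
  2 × O: no H
  1 × C: 2 H
  1 × Cl: no H
  1 × N: no H
  1 × O: 1 H
  1 × O (charge -1): no H
  1 × S (aromatic): no H
  Total hydrogens = 5.
Net charge -1.
Molecular formula: C10H5ClNO4S-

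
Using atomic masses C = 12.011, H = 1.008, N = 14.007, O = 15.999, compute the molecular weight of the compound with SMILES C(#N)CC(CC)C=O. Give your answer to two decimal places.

Molecular formula: C6H9NO.
M = 6×12.011 + 9×1.008 + 1×14.007 + 1×15.999 = 111.14 g/mol.

111.14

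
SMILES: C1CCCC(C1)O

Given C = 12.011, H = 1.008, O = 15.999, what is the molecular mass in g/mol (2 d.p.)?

100.16

Molecular formula: C6H12O.
M = 6×12.011 + 12×1.008 + 1×15.999 = 100.16 g/mol.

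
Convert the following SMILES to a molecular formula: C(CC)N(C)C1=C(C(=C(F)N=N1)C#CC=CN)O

Heavy atoms from the SMILES: 12 C, 1 F, 4 N, 1 O.
Implicit hydrogens by atom environment:
  4 × C (aromatic): no H
  2 × C: 3 H each → 6
  2 × C: 2 H each → 4
  2 × C: 1 H each → 2
  2 × C: no H
  2 × N (aromatic): no H
  1 × F: no H
  1 × N: 2 H
  1 × N: no H
  1 × O: 1 H
  Total hydrogens = 15.
Molecular formula: C12H15FN4O

C12H15FN4O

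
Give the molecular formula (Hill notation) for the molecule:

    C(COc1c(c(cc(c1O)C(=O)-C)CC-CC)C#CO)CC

Heavy atoms from the SMILES: 18 C, 4 O.
Implicit hydrogens by atom environment:
  6 × C: 2 H each → 12
  5 × C (aromatic): no H
  3 × C: 3 H each → 9
  3 × C: no H
  2 × O: 1 H each → 2
  2 × O: no H
  1 × C (aromatic): 1 H
  Total hydrogens = 24.
Molecular formula: C18H24O4

C18H24O4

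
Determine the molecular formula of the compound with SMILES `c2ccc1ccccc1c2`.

Heavy atoms from the SMILES: 10 C.
Implicit hydrogens by atom environment:
  8 × C (aromatic): 1 H each → 8
  2 × C (aromatic): no H
  Total hydrogens = 8.
Molecular formula: C10H8

C10H8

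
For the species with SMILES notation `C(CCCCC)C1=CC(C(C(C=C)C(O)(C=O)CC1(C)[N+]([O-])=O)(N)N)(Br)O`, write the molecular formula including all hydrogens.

C18H30BrN3O5

Heavy atoms from the SMILES: 1 Br, 18 C, 3 N, 5 O.
Implicit hydrogens by atom environment:
  7 × C: 2 H each → 14
  5 × C: no H
  4 × C: 1 H each → 4
  2 × C: 3 H each → 6
  2 × N: 2 H each → 4
  2 × O: 1 H each → 2
  2 × O: no H
  1 × Br: no H
  1 × N (charge +1): no H
  1 × O (charge -1): no H
  Total hydrogens = 30.
Molecular formula: C18H30BrN3O5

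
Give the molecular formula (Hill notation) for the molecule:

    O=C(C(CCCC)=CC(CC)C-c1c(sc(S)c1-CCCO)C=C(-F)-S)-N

C20H30FNO2S3

Heavy atoms from the SMILES: 20 C, 1 F, 1 N, 2 O, 3 S.
Implicit hydrogens by atom environment:
  8 × C: 2 H each → 16
  4 × C (aromatic): no H
  3 × C: 1 H each → 3
  3 × C: no H
  2 × C: 3 H each → 6
  2 × S: 1 H each → 2
  1 × F: no H
  1 × N: 2 H
  1 × O: 1 H
  1 × O: no H
  1 × S (aromatic): no H
  Total hydrogens = 30.
Molecular formula: C20H30FNO2S3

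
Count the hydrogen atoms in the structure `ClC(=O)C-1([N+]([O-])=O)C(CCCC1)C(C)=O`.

Hydrogens are implicit in SMILES; fill each atom to its normal valence:
  4 × C: 2 H each → 8
  3 × C: no H
  3 × O: no H
  1 × C: 3 H
  1 × C: 1 H
  1 × Cl: no H
  1 × N (charge +1): no H
  1 × O (charge -1): no H
  Total hydrogens = 12.

12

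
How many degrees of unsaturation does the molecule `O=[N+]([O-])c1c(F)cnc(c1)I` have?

5

Molecular formula from the SMILES: C5H2FIN2O2.
DoU = (2C + 2 + N − H − X)/2 = (2·5 + 2 + 2 − 2 − 2)/2 = 10/2 = 5.
(Structurally: 1 ring(s) + 4 π bond(s) = 5.)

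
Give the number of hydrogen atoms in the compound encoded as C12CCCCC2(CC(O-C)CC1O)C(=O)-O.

Hydrogens are implicit in SMILES; fill each atom to its normal valence:
  6 × C: 2 H each → 12
  3 × C: 1 H each → 3
  2 × C: no H
  2 × O: 1 H each → 2
  2 × O: no H
  1 × C: 3 H
  Total hydrogens = 20.

20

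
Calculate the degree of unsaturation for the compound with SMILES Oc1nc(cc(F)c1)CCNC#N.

6

Molecular formula from the SMILES: C8H8FN3O.
DoU = (2C + 2 + N − H − X)/2 = (2·8 + 2 + 3 − 8 − 1)/2 = 12/2 = 6.
(Structurally: 1 ring(s) + 5 π bond(s) = 6.)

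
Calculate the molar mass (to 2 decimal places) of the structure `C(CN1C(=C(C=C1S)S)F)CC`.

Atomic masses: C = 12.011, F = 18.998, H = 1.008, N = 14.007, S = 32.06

Molecular formula: C8H12FNS2.
M = 8×12.011 + 1×18.998 + 12×1.008 + 1×14.007 + 2×32.06 = 205.31 g/mol.

205.31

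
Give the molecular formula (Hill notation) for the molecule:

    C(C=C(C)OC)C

Heavy atoms from the SMILES: 6 C, 1 O.
Implicit hydrogens by atom environment:
  3 × C: 3 H each → 9
  1 × C: 2 H
  1 × C: 1 H
  1 × C: no H
  1 × O: no H
  Total hydrogens = 12.
Molecular formula: C6H12O

C6H12O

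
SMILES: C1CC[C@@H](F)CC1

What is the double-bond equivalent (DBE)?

1

Molecular formula from the SMILES: C6H11F.
DoU = (2C + 2 + N − H − X)/2 = (2·6 + 2 + 0 − 11 − 1)/2 = 2/2 = 1.
(Structurally: 1 ring(s) + 0 π bond(s) = 1.)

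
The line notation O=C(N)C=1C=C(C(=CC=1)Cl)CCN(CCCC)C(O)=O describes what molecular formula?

Heavy atoms from the SMILES: 14 C, 1 Cl, 2 N, 3 O.
Implicit hydrogens by atom environment:
  5 × C: 2 H each → 10
  3 × C (aromatic): 1 H each → 3
  3 × C (aromatic): no H
  2 × C: no H
  2 × O: no H
  1 × C: 3 H
  1 × Cl: no H
  1 × N: 2 H
  1 × N: no H
  1 × O: 1 H
  Total hydrogens = 19.
Molecular formula: C14H19ClN2O3

C14H19ClN2O3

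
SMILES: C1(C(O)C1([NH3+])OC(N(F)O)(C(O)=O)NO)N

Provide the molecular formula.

C5H12FN4O6+

Heavy atoms from the SMILES: 5 C, 1 F, 4 N, 6 O.
Implicit hydrogens by atom environment:
  4 × O: 1 H each → 4
  3 × C: no H
  2 × C: 1 H each → 2
  2 × O: no H
  1 × F: no H
  1 × N (charge +1): 3 H
  1 × N: 2 H
  1 × N: 1 H
  1 × N: no H
  Total hydrogens = 12.
Net charge +1.
Molecular formula: C5H12FN4O6+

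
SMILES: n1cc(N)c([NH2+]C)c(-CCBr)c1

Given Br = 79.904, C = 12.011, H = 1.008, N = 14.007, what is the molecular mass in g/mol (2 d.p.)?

Molecular formula: C8H13BrN3+.
M = 1×79.904 + 8×12.011 + 13×1.008 + 3×14.007 = 231.12 g/mol.

231.12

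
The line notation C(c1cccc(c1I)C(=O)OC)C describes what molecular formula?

C10H11IO2

Heavy atoms from the SMILES: 10 C, 1 I, 2 O.
Implicit hydrogens by atom environment:
  3 × C (aromatic): 1 H each → 3
  3 × C (aromatic): no H
  2 × C: 3 H each → 6
  2 × O: no H
  1 × C: 2 H
  1 × C: no H
  1 × I: no H
  Total hydrogens = 11.
Molecular formula: C10H11IO2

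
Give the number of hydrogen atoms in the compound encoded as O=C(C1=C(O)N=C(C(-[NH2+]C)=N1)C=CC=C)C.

14

Hydrogens are implicit in SMILES; fill each atom to its normal valence:
  4 × C (aromatic): no H
  3 × C: 1 H each → 3
  2 × C: 3 H each → 6
  2 × N (aromatic): no H
  1 × C: 2 H
  1 × C: no H
  1 × N (charge +1): 2 H
  1 × O: 1 H
  1 × O: no H
  Total hydrogens = 14.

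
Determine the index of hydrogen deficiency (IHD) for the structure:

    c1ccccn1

4

Molecular formula from the SMILES: C5H5N.
DoU = (2C + 2 + N − H − X)/2 = (2·5 + 2 + 1 − 5 − 0)/2 = 8/2 = 4.
(Structurally: 1 ring(s) + 3 π bond(s) = 4.)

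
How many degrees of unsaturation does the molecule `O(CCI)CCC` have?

0

Molecular formula from the SMILES: C5H11IO.
DoU = (2C + 2 + N − H − X)/2 = (2·5 + 2 + 0 − 11 − 1)/2 = 0/2 = 0.
(Structurally: 0 ring(s) + 0 π bond(s) = 0.)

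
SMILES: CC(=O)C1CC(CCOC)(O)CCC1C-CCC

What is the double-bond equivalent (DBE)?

Molecular formula from the SMILES: C15H28O3.
DoU = (2C + 2 + N − H − X)/2 = (2·15 + 2 + 0 − 28 − 0)/2 = 4/2 = 2.
(Structurally: 1 ring(s) + 1 π bond(s) = 2.)

2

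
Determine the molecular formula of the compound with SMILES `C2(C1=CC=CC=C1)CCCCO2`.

Heavy atoms from the SMILES: 11 C, 1 O.
Implicit hydrogens by atom environment:
  5 × C (aromatic): 1 H each → 5
  4 × C: 2 H each → 8
  1 × C: 1 H
  1 × C (aromatic): no H
  1 × O: no H
  Total hydrogens = 14.
Molecular formula: C11H14O

C11H14O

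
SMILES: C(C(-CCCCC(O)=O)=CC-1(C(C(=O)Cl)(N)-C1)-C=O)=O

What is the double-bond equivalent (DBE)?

Molecular formula from the SMILES: C13H16ClNO5.
DoU = (2C + 2 + N − H − X)/2 = (2·13 + 2 + 1 − 16 − 1)/2 = 12/2 = 6.
(Structurally: 1 ring(s) + 5 π bond(s) = 6.)

6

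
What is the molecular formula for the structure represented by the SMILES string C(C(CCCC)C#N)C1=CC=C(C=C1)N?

C13H18N2

Heavy atoms from the SMILES: 13 C, 2 N.
Implicit hydrogens by atom environment:
  4 × C: 2 H each → 8
  4 × C (aromatic): 1 H each → 4
  2 × C (aromatic): no H
  1 × C: 3 H
  1 × C: 1 H
  1 × C: no H
  1 × N: 2 H
  1 × N: no H
  Total hydrogens = 18.
Molecular formula: C13H18N2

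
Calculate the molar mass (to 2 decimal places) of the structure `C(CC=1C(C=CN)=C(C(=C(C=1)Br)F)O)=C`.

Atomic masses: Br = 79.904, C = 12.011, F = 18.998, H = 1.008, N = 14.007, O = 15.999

Molecular formula: C11H11BrFNO.
M = 1×79.904 + 11×12.011 + 1×18.998 + 11×1.008 + 1×14.007 + 1×15.999 = 272.12 g/mol.

272.12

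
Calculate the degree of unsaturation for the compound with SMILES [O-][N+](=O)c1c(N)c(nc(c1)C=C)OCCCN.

6

Molecular formula from the SMILES: C10H14N4O3.
DoU = (2C + 2 + N − H − X)/2 = (2·10 + 2 + 4 − 14 − 0)/2 = 12/2 = 6.
(Structurally: 1 ring(s) + 5 π bond(s) = 6.)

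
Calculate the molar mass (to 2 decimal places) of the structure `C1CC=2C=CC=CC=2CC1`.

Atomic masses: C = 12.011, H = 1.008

Molecular formula: C10H12.
M = 10×12.011 + 12×1.008 = 132.21 g/mol.

132.21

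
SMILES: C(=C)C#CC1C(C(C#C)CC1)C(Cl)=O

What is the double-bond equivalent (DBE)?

Molecular formula from the SMILES: C12H11ClO.
DoU = (2C + 2 + N − H − X)/2 = (2·12 + 2 + 0 − 11 − 1)/2 = 14/2 = 7.
(Structurally: 1 ring(s) + 6 π bond(s) = 7.)

7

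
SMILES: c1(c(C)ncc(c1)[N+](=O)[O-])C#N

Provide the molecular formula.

Heavy atoms from the SMILES: 7 C, 3 N, 2 O.
Implicit hydrogens by atom environment:
  3 × C (aromatic): no H
  2 × C (aromatic): 1 H each → 2
  1 × C: 3 H
  1 × C: no H
  1 × N (aromatic): no H
  1 × N (charge +1): no H
  1 × N: no H
  1 × O: no H
  1 × O (charge -1): no H
  Total hydrogens = 5.
Molecular formula: C7H5N3O2

C7H5N3O2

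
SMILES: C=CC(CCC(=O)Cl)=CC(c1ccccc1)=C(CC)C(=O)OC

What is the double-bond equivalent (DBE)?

9

Molecular formula from the SMILES: C19H21ClO3.
DoU = (2C + 2 + N − H − X)/2 = (2·19 + 2 + 0 − 21 − 1)/2 = 18/2 = 9.
(Structurally: 1 ring(s) + 8 π bond(s) = 9.)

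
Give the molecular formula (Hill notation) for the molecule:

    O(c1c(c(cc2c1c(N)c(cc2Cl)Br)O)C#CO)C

C13H9BrClNO3

Heavy atoms from the SMILES: 1 Br, 13 C, 1 Cl, 1 N, 3 O.
Implicit hydrogens by atom environment:
  8 × C (aromatic): no H
  2 × C (aromatic): 1 H each → 2
  2 × C: no H
  2 × O: 1 H each → 2
  1 × Br: no H
  1 × C: 3 H
  1 × Cl: no H
  1 × N: 2 H
  1 × O: no H
  Total hydrogens = 9.
Molecular formula: C13H9BrClNO3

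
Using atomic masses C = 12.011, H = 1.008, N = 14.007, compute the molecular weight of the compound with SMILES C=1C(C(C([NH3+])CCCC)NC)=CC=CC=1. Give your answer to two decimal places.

207.34

Molecular formula: C13H23N2+.
M = 13×12.011 + 23×1.008 + 2×14.007 = 207.34 g/mol.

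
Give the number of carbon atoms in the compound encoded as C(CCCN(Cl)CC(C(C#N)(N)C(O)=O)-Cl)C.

10

The symbol for carbon appears 10 times in the SMILES. (Cl is a single chlorine, not C + l.)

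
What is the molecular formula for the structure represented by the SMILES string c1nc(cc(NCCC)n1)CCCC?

Heavy atoms from the SMILES: 11 C, 3 N.
Implicit hydrogens by atom environment:
  5 × C: 2 H each → 10
  2 × C: 3 H each → 6
  2 × C (aromatic): 1 H each → 2
  2 × C (aromatic): no H
  2 × N (aromatic): no H
  1 × N: 1 H
  Total hydrogens = 19.
Molecular formula: C11H19N3

C11H19N3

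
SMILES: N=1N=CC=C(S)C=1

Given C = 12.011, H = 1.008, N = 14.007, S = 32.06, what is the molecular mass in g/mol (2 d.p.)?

112.15

Molecular formula: C4H4N2S.
M = 4×12.011 + 4×1.008 + 2×14.007 + 1×32.06 = 112.15 g/mol.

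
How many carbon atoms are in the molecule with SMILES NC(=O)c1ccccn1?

The symbol for carbon appears 6 times in the SMILES. Lowercase c denotes aromatic carbon and counts toward C.

6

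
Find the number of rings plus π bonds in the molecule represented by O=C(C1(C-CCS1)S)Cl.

Molecular formula from the SMILES: C5H7ClOS2.
DoU = (2C + 2 + N − H − X)/2 = (2·5 + 2 + 0 − 7 − 1)/2 = 4/2 = 2.
(Structurally: 1 ring(s) + 1 π bond(s) = 2.)

2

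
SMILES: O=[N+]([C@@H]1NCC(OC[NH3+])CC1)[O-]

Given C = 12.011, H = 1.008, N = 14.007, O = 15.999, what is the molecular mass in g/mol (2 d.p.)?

176.20

Molecular formula: C6H14N3O3+.
M = 6×12.011 + 14×1.008 + 3×14.007 + 3×15.999 = 176.20 g/mol.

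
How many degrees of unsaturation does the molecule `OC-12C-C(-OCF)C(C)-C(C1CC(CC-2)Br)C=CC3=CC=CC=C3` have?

Molecular formula from the SMILES: C20H26BrFO2.
DoU = (2C + 2 + N − H − X)/2 = (2·20 + 2 + 0 − 26 − 2)/2 = 14/2 = 7.
(Structurally: 3 ring(s) + 4 π bond(s) = 7.)

7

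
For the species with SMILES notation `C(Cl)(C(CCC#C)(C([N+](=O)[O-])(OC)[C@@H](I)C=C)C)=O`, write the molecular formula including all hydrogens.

Heavy atoms from the SMILES: 12 C, 1 Cl, 1 I, 1 N, 4 O.
Implicit hydrogens by atom environment:
  4 × C: no H
  3 × C: 2 H each → 6
  3 × C: 1 H each → 3
  3 × O: no H
  2 × C: 3 H each → 6
  1 × Cl: no H
  1 × I: no H
  1 × N (charge +1): no H
  1 × O (charge -1): no H
  Total hydrogens = 15.
Molecular formula: C12H15ClINO4

C12H15ClINO4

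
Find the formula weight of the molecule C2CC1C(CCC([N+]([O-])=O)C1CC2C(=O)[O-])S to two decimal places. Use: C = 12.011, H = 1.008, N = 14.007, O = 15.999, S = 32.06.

258.31

Molecular formula: C11H16NO4S-.
M = 11×12.011 + 16×1.008 + 1×14.007 + 4×15.999 + 1×32.06 = 258.31 g/mol.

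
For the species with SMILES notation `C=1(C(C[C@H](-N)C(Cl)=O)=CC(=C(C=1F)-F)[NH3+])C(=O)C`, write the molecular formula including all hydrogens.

C11H12ClF2N2O2+

Heavy atoms from the SMILES: 11 C, 1 Cl, 2 F, 2 N, 2 O.
Implicit hydrogens by atom environment:
  5 × C (aromatic): no H
  2 × C: no H
  2 × F: no H
  2 × O: no H
  1 × C: 3 H
  1 × C: 2 H
  1 × C (aromatic): 1 H
  1 × C: 1 H
  1 × Cl: no H
  1 × N (charge +1): 3 H
  1 × N: 2 H
  Total hydrogens = 12.
Net charge +1.
Molecular formula: C11H12ClF2N2O2+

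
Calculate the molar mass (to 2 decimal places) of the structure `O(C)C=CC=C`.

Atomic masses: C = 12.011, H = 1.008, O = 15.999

Molecular formula: C5H8O.
M = 5×12.011 + 8×1.008 + 1×15.999 = 84.12 g/mol.

84.12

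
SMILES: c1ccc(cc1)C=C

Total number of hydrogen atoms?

8

Hydrogens are implicit in SMILES; fill each atom to its normal valence:
  5 × C (aromatic): 1 H each → 5
  1 × C: 2 H
  1 × C: 1 H
  1 × C (aromatic): no H
  Total hydrogens = 8.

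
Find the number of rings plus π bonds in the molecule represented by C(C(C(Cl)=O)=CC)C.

2

Molecular formula from the SMILES: C6H9ClO.
DoU = (2C + 2 + N − H − X)/2 = (2·6 + 2 + 0 − 9 − 1)/2 = 4/2 = 2.
(Structurally: 0 ring(s) + 2 π bond(s) = 2.)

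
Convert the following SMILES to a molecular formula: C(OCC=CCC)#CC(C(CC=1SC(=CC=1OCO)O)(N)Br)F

C15H19BrFNO4S

Heavy atoms from the SMILES: 1 Br, 15 C, 1 F, 1 N, 4 O, 1 S.
Implicit hydrogens by atom environment:
  4 × C: 2 H each → 8
  3 × C: 1 H each → 3
  3 × C (aromatic): no H
  3 × C: no H
  2 × O: 1 H each → 2
  2 × O: no H
  1 × Br: no H
  1 × C: 3 H
  1 × C (aromatic): 1 H
  1 × F: no H
  1 × N: 2 H
  1 × S (aromatic): no H
  Total hydrogens = 19.
Molecular formula: C15H19BrFNO4S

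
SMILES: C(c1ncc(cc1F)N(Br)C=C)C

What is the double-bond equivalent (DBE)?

Molecular formula from the SMILES: C9H10BrFN2.
DoU = (2C + 2 + N − H − X)/2 = (2·9 + 2 + 2 − 10 − 2)/2 = 10/2 = 5.
(Structurally: 1 ring(s) + 4 π bond(s) = 5.)

5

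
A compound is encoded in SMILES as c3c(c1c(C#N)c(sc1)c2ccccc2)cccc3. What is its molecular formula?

Heavy atoms from the SMILES: 17 C, 1 N, 1 S.
Implicit hydrogens by atom environment:
  11 × C (aromatic): 1 H each → 11
  5 × C (aromatic): no H
  1 × C: no H
  1 × N: no H
  1 × S (aromatic): no H
  Total hydrogens = 11.
Molecular formula: C17H11NS

C17H11NS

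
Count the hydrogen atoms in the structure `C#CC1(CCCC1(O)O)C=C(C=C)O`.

14

Hydrogens are implicit in SMILES; fill each atom to its normal valence:
  4 × C: 2 H each → 8
  4 × C: no H
  3 × C: 1 H each → 3
  3 × O: 1 H each → 3
  Total hydrogens = 14.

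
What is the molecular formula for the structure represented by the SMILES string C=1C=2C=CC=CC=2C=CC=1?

Heavy atoms from the SMILES: 10 C.
Implicit hydrogens by atom environment:
  8 × C (aromatic): 1 H each → 8
  2 × C (aromatic): no H
  Total hydrogens = 8.
Molecular formula: C10H8

C10H8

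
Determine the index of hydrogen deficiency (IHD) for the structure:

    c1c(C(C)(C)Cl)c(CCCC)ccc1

4

Molecular formula from the SMILES: C13H19Cl.
DoU = (2C + 2 + N − H − X)/2 = (2·13 + 2 + 0 − 19 − 1)/2 = 8/2 = 4.
(Structurally: 1 ring(s) + 3 π bond(s) = 4.)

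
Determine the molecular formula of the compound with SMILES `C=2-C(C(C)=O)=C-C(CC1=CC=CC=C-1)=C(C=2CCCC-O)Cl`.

C19H21ClO2

Heavy atoms from the SMILES: 19 C, 1 Cl, 2 O.
Implicit hydrogens by atom environment:
  7 × C (aromatic): 1 H each → 7
  5 × C: 2 H each → 10
  5 × C (aromatic): no H
  1 × C: 3 H
  1 × C: no H
  1 × Cl: no H
  1 × O: 1 H
  1 × O: no H
  Total hydrogens = 21.
Molecular formula: C19H21ClO2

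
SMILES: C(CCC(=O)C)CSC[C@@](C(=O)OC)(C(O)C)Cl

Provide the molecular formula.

Heavy atoms from the SMILES: 12 C, 1 Cl, 4 O, 1 S.
Implicit hydrogens by atom environment:
  5 × C: 2 H each → 10
  3 × C: 3 H each → 9
  3 × C: no H
  3 × O: no H
  1 × C: 1 H
  1 × Cl: no H
  1 × O: 1 H
  1 × S: no H
  Total hydrogens = 21.
Molecular formula: C12H21ClO4S

C12H21ClO4S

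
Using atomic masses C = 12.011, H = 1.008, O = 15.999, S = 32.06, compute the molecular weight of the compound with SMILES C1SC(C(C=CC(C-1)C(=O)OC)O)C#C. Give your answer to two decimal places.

Molecular formula: C11H14O3S.
M = 11×12.011 + 14×1.008 + 3×15.999 + 1×32.06 = 226.29 g/mol.

226.29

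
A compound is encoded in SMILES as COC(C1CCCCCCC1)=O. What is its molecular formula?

Heavy atoms from the SMILES: 10 C, 2 O.
Implicit hydrogens by atom environment:
  7 × C: 2 H each → 14
  2 × O: no H
  1 × C: 3 H
  1 × C: 1 H
  1 × C: no H
  Total hydrogens = 18.
Molecular formula: C10H18O2

C10H18O2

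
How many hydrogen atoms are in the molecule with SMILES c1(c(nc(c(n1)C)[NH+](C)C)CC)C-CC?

Hydrogens are implicit in SMILES; fill each atom to its normal valence:
  5 × C: 3 H each → 15
  4 × C (aromatic): no H
  3 × C: 2 H each → 6
  2 × N (aromatic): no H
  1 × N (charge +1): 1 H
  Total hydrogens = 22.

22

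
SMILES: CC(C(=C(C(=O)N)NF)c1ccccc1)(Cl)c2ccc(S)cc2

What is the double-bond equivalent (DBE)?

10

Molecular formula from the SMILES: C17H16ClFN2OS.
DoU = (2C + 2 + N − H − X)/2 = (2·17 + 2 + 2 − 16 − 2)/2 = 20/2 = 10.
(Structurally: 2 ring(s) + 8 π bond(s) = 10.)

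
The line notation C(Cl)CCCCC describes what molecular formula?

C6H13Cl

Heavy atoms from the SMILES: 6 C, 1 Cl.
Implicit hydrogens by atom environment:
  5 × C: 2 H each → 10
  1 × C: 3 H
  1 × Cl: no H
  Total hydrogens = 13.
Molecular formula: C6H13Cl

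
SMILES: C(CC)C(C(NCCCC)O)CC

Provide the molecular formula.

C11H25NO

Heavy atoms from the SMILES: 11 C, 1 N, 1 O.
Implicit hydrogens by atom environment:
  6 × C: 2 H each → 12
  3 × C: 3 H each → 9
  2 × C: 1 H each → 2
  1 × N: 1 H
  1 × O: 1 H
  Total hydrogens = 25.
Molecular formula: C11H25NO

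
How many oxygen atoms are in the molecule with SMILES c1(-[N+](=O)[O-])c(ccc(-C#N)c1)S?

The symbol for oxygen appears 2 times in the SMILES.

2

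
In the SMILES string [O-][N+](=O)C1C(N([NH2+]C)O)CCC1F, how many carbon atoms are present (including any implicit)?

6

The symbol for carbon appears 6 times in the SMILES.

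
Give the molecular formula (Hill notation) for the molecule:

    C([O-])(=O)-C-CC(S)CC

C6H11O2S-

Heavy atoms from the SMILES: 6 C, 2 O, 1 S.
Implicit hydrogens by atom environment:
  3 × C: 2 H each → 6
  1 × C: 3 H
  1 × C: 1 H
  1 × C: no H
  1 × O: no H
  1 × O (charge -1): no H
  1 × S: 1 H
  Total hydrogens = 11.
Net charge -1.
Molecular formula: C6H11O2S-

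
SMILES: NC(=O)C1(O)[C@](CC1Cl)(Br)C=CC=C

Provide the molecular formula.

C9H11BrClNO2

Heavy atoms from the SMILES: 1 Br, 9 C, 1 Cl, 1 N, 2 O.
Implicit hydrogens by atom environment:
  4 × C: 1 H each → 4
  3 × C: no H
  2 × C: 2 H each → 4
  1 × Br: no H
  1 × Cl: no H
  1 × N: 2 H
  1 × O: 1 H
  1 × O: no H
  Total hydrogens = 11.
Molecular formula: C9H11BrClNO2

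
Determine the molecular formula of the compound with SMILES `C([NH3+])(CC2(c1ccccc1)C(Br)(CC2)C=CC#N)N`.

C15H19BrN3+

Heavy atoms from the SMILES: 1 Br, 15 C, 3 N.
Implicit hydrogens by atom environment:
  5 × C (aromatic): 1 H each → 5
  3 × C: 2 H each → 6
  3 × C: 1 H each → 3
  3 × C: no H
  1 × Br: no H
  1 × C (aromatic): no H
  1 × N (charge +1): 3 H
  1 × N: 2 H
  1 × N: no H
  Total hydrogens = 19.
Net charge +1.
Molecular formula: C15H19BrN3+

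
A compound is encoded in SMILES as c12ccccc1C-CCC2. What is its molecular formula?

Heavy atoms from the SMILES: 10 C.
Implicit hydrogens by atom environment:
  4 × C: 2 H each → 8
  4 × C (aromatic): 1 H each → 4
  2 × C (aromatic): no H
  Total hydrogens = 12.
Molecular formula: C10H12

C10H12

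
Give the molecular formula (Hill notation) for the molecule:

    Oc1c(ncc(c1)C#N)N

Heavy atoms from the SMILES: 6 C, 3 N, 1 O.
Implicit hydrogens by atom environment:
  3 × C (aromatic): no H
  2 × C (aromatic): 1 H each → 2
  1 × C: no H
  1 × N: 2 H
  1 × N (aromatic): no H
  1 × N: no H
  1 × O: 1 H
  Total hydrogens = 5.
Molecular formula: C6H5N3O

C6H5N3O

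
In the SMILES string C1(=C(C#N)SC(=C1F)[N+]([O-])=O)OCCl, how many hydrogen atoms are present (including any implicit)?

2

Hydrogens are implicit in SMILES; fill each atom to its normal valence:
  4 × C (aromatic): no H
  2 × O: no H
  1 × C: 2 H
  1 × C: no H
  1 × Cl: no H
  1 × F: no H
  1 × N (charge +1): no H
  1 × N: no H
  1 × O (charge -1): no H
  1 × S (aromatic): no H
  Total hydrogens = 2.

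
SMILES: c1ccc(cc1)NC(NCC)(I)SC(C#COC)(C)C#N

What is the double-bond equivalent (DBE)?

8

Molecular formula from the SMILES: C15H18IN3OS.
DoU = (2C + 2 + N − H − X)/2 = (2·15 + 2 + 3 − 18 − 1)/2 = 16/2 = 8.
(Structurally: 1 ring(s) + 7 π bond(s) = 8.)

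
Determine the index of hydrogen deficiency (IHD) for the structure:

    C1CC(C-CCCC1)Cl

Molecular formula from the SMILES: C8H15Cl.
DoU = (2C + 2 + N − H − X)/2 = (2·8 + 2 + 0 − 15 − 1)/2 = 2/2 = 1.
(Structurally: 1 ring(s) + 0 π bond(s) = 1.)

1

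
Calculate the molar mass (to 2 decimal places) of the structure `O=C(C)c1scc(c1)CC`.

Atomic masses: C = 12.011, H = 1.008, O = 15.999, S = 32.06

154.23

Molecular formula: C8H10OS.
M = 8×12.011 + 10×1.008 + 1×15.999 + 1×32.06 = 154.23 g/mol.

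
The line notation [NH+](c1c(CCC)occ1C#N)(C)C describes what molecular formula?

C10H15N2O+

Heavy atoms from the SMILES: 10 C, 2 N, 1 O.
Implicit hydrogens by atom environment:
  3 × C: 3 H each → 9
  3 × C (aromatic): no H
  2 × C: 2 H each → 4
  1 × C (aromatic): 1 H
  1 × C: no H
  1 × N (charge +1): 1 H
  1 × N: no H
  1 × O (aromatic): no H
  Total hydrogens = 15.
Net charge +1.
Molecular formula: C10H15N2O+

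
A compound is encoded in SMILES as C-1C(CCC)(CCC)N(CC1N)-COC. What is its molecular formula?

C12H26N2O

Heavy atoms from the SMILES: 12 C, 2 N, 1 O.
Implicit hydrogens by atom environment:
  7 × C: 2 H each → 14
  3 × C: 3 H each → 9
  1 × C: 1 H
  1 × C: no H
  1 × N: 2 H
  1 × N: no H
  1 × O: no H
  Total hydrogens = 26.
Molecular formula: C12H26N2O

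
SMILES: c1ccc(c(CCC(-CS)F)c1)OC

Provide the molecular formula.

Heavy atoms from the SMILES: 11 C, 1 F, 1 O, 1 S.
Implicit hydrogens by atom environment:
  4 × C (aromatic): 1 H each → 4
  3 × C: 2 H each → 6
  2 × C (aromatic): no H
  1 × C: 3 H
  1 × C: 1 H
  1 × F: no H
  1 × O: no H
  1 × S: 1 H
  Total hydrogens = 15.
Molecular formula: C11H15FOS

C11H15FOS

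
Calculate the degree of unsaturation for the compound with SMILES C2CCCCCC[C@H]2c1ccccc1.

5

Molecular formula from the SMILES: C14H20.
DoU = (2C + 2 + N − H − X)/2 = (2·14 + 2 + 0 − 20 − 0)/2 = 10/2 = 5.
(Structurally: 2 ring(s) + 3 π bond(s) = 5.)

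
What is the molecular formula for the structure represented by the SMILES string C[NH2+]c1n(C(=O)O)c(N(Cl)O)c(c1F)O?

Heavy atoms from the SMILES: 6 C, 1 Cl, 1 F, 3 N, 4 O.
Implicit hydrogens by atom environment:
  4 × C (aromatic): no H
  3 × O: 1 H each → 3
  1 × C: 3 H
  1 × C: no H
  1 × Cl: no H
  1 × F: no H
  1 × N (charge +1): 2 H
  1 × N (aromatic): no H
  1 × N: no H
  1 × O: no H
  Total hydrogens = 8.
Net charge +1.
Molecular formula: C6H8ClFN3O4+

C6H8ClFN3O4+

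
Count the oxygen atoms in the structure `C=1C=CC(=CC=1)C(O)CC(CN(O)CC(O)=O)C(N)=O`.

The symbol for oxygen appears 5 times in the SMILES.

5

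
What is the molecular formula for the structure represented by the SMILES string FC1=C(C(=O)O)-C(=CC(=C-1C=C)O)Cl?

C9H6ClFO3

Heavy atoms from the SMILES: 9 C, 1 Cl, 1 F, 3 O.
Implicit hydrogens by atom environment:
  5 × C (aromatic): no H
  2 × O: 1 H each → 2
  1 × C: 2 H
  1 × C (aromatic): 1 H
  1 × C: 1 H
  1 × C: no H
  1 × Cl: no H
  1 × F: no H
  1 × O: no H
  Total hydrogens = 6.
Molecular formula: C9H6ClFO3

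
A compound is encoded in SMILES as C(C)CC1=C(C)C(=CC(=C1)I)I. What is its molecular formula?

C10H12I2

Heavy atoms from the SMILES: 10 C, 2 I.
Implicit hydrogens by atom environment:
  4 × C (aromatic): no H
  2 × C: 3 H each → 6
  2 × C: 2 H each → 4
  2 × C (aromatic): 1 H each → 2
  2 × I: no H
  Total hydrogens = 12.
Molecular formula: C10H12I2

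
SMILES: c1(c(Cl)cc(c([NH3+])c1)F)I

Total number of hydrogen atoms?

5

Hydrogens are implicit in SMILES; fill each atom to its normal valence:
  4 × C (aromatic): no H
  2 × C (aromatic): 1 H each → 2
  1 × Cl: no H
  1 × F: no H
  1 × I: no H
  1 × N (charge +1): 3 H
  Total hydrogens = 5.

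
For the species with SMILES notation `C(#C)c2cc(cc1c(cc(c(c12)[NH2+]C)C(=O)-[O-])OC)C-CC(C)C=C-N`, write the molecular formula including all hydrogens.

Heavy atoms from the SMILES: 21 C, 2 N, 3 O.
Implicit hydrogens by atom environment:
  7 × C (aromatic): no H
  4 × C: 1 H each → 4
  3 × C: 3 H each → 9
  3 × C (aromatic): 1 H each → 3
  2 × C: 2 H each → 4
  2 × C: no H
  2 × O: no H
  1 × N (charge +1): 2 H
  1 × N: 2 H
  1 × O (charge -1): no H
  Total hydrogens = 24.
Molecular formula: C21H24N2O3

C21H24N2O3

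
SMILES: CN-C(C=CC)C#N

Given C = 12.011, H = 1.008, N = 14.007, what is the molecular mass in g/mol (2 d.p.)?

110.16

Molecular formula: C6H10N2.
M = 6×12.011 + 10×1.008 + 2×14.007 = 110.16 g/mol.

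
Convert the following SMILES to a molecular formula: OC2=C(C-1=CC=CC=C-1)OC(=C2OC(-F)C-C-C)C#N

Heavy atoms from the SMILES: 15 C, 1 F, 1 N, 3 O.
Implicit hydrogens by atom environment:
  5 × C (aromatic): 1 H each → 5
  5 × C (aromatic): no H
  2 × C: 2 H each → 4
  1 × C: 3 H
  1 × C: 1 H
  1 × C: no H
  1 × F: no H
  1 × N: no H
  1 × O: 1 H
  1 × O (aromatic): no H
  1 × O: no H
  Total hydrogens = 14.
Molecular formula: C15H14FNO3

C15H14FNO3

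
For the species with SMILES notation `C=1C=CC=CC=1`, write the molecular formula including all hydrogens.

C6H6

Heavy atoms from the SMILES: 6 C.
Implicit hydrogens by atom environment:
  6 × C (aromatic): 1 H each → 6
  Total hydrogens = 6.
Molecular formula: C6H6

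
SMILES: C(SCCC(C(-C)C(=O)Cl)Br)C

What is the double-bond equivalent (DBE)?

1

Molecular formula from the SMILES: C8H14BrClOS.
DoU = (2C + 2 + N − H − X)/2 = (2·8 + 2 + 0 − 14 − 2)/2 = 2/2 = 1.
(Structurally: 0 ring(s) + 1 π bond(s) = 1.)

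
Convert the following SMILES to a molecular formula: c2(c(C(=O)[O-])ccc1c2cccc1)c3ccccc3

C17H11O2-

Heavy atoms from the SMILES: 17 C, 2 O.
Implicit hydrogens by atom environment:
  11 × C (aromatic): 1 H each → 11
  5 × C (aromatic): no H
  1 × C: no H
  1 × O: no H
  1 × O (charge -1): no H
  Total hydrogens = 11.
Net charge -1.
Molecular formula: C17H11O2-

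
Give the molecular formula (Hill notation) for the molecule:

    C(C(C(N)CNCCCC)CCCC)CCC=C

C16H34N2

Heavy atoms from the SMILES: 16 C, 2 N.
Implicit hydrogens by atom environment:
  11 × C: 2 H each → 22
  3 × C: 1 H each → 3
  2 × C: 3 H each → 6
  1 × N: 2 H
  1 × N: 1 H
  Total hydrogens = 34.
Molecular formula: C16H34N2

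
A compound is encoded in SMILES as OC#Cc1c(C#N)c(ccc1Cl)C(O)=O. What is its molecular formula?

C10H4ClNO3

Heavy atoms from the SMILES: 10 C, 1 Cl, 1 N, 3 O.
Implicit hydrogens by atom environment:
  4 × C (aromatic): no H
  4 × C: no H
  2 × C (aromatic): 1 H each → 2
  2 × O: 1 H each → 2
  1 × Cl: no H
  1 × N: no H
  1 × O: no H
  Total hydrogens = 4.
Molecular formula: C10H4ClNO3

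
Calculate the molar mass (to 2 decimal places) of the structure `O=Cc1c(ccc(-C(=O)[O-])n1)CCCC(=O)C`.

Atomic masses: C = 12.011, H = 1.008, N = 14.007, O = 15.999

Molecular formula: C12H12NO4-.
M = 12×12.011 + 12×1.008 + 1×14.007 + 4×15.999 = 234.23 g/mol.

234.23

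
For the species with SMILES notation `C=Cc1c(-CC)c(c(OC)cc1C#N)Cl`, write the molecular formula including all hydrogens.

Heavy atoms from the SMILES: 12 C, 1 Cl, 1 N, 1 O.
Implicit hydrogens by atom environment:
  5 × C (aromatic): no H
  2 × C: 3 H each → 6
  2 × C: 2 H each → 4
  1 × C (aromatic): 1 H
  1 × C: 1 H
  1 × C: no H
  1 × Cl: no H
  1 × N: no H
  1 × O: no H
  Total hydrogens = 12.
Molecular formula: C12H12ClNO

C12H12ClNO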